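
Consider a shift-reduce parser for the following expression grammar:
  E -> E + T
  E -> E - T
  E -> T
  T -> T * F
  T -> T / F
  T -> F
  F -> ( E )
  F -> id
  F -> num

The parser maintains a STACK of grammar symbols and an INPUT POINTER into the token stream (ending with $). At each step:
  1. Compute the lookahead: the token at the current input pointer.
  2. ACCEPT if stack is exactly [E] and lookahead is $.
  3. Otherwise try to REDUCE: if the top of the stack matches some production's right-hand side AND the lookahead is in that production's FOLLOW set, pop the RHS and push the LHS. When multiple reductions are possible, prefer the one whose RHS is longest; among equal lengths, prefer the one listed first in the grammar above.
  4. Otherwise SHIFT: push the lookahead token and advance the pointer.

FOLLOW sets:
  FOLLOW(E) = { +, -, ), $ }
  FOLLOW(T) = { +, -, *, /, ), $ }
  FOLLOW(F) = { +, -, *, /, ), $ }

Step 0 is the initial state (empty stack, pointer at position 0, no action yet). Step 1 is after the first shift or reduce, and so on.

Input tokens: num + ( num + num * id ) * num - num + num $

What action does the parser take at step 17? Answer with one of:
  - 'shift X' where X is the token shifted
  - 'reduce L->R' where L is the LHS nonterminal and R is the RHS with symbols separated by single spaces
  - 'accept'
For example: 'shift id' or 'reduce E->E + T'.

Step 1: shift num. Stack=[num] ptr=1 lookahead=+ remaining=[+ ( num + num * id ) * num - num + num $]
Step 2: reduce F->num. Stack=[F] ptr=1 lookahead=+ remaining=[+ ( num + num * id ) * num - num + num $]
Step 3: reduce T->F. Stack=[T] ptr=1 lookahead=+ remaining=[+ ( num + num * id ) * num - num + num $]
Step 4: reduce E->T. Stack=[E] ptr=1 lookahead=+ remaining=[+ ( num + num * id ) * num - num + num $]
Step 5: shift +. Stack=[E +] ptr=2 lookahead=( remaining=[( num + num * id ) * num - num + num $]
Step 6: shift (. Stack=[E + (] ptr=3 lookahead=num remaining=[num + num * id ) * num - num + num $]
Step 7: shift num. Stack=[E + ( num] ptr=4 lookahead=+ remaining=[+ num * id ) * num - num + num $]
Step 8: reduce F->num. Stack=[E + ( F] ptr=4 lookahead=+ remaining=[+ num * id ) * num - num + num $]
Step 9: reduce T->F. Stack=[E + ( T] ptr=4 lookahead=+ remaining=[+ num * id ) * num - num + num $]
Step 10: reduce E->T. Stack=[E + ( E] ptr=4 lookahead=+ remaining=[+ num * id ) * num - num + num $]
Step 11: shift +. Stack=[E + ( E +] ptr=5 lookahead=num remaining=[num * id ) * num - num + num $]
Step 12: shift num. Stack=[E + ( E + num] ptr=6 lookahead=* remaining=[* id ) * num - num + num $]
Step 13: reduce F->num. Stack=[E + ( E + F] ptr=6 lookahead=* remaining=[* id ) * num - num + num $]
Step 14: reduce T->F. Stack=[E + ( E + T] ptr=6 lookahead=* remaining=[* id ) * num - num + num $]
Step 15: shift *. Stack=[E + ( E + T *] ptr=7 lookahead=id remaining=[id ) * num - num + num $]
Step 16: shift id. Stack=[E + ( E + T * id] ptr=8 lookahead=) remaining=[) * num - num + num $]
Step 17: reduce F->id. Stack=[E + ( E + T * F] ptr=8 lookahead=) remaining=[) * num - num + num $]

Answer: reduce F->id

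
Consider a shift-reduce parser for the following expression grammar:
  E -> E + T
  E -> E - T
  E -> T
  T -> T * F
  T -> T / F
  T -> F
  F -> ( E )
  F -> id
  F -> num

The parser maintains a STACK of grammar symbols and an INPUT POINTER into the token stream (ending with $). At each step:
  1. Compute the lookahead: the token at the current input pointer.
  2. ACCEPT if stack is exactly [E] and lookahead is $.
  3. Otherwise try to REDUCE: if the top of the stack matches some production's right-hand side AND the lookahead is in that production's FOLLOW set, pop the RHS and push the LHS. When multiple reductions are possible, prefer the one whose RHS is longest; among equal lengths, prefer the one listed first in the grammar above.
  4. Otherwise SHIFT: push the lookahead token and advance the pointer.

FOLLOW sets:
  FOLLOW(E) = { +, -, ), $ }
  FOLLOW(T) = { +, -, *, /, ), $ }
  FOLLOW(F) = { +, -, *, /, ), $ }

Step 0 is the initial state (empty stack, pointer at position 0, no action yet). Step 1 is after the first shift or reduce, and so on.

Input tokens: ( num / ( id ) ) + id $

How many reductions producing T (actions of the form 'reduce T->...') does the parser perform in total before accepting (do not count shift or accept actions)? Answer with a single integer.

Step 1: shift (. Stack=[(] ptr=1 lookahead=num remaining=[num / ( id ) ) + id $]
Step 2: shift num. Stack=[( num] ptr=2 lookahead=/ remaining=[/ ( id ) ) + id $]
Step 3: reduce F->num. Stack=[( F] ptr=2 lookahead=/ remaining=[/ ( id ) ) + id $]
Step 4: reduce T->F. Stack=[( T] ptr=2 lookahead=/ remaining=[/ ( id ) ) + id $]
Step 5: shift /. Stack=[( T /] ptr=3 lookahead=( remaining=[( id ) ) + id $]
Step 6: shift (. Stack=[( T / (] ptr=4 lookahead=id remaining=[id ) ) + id $]
Step 7: shift id. Stack=[( T / ( id] ptr=5 lookahead=) remaining=[) ) + id $]
Step 8: reduce F->id. Stack=[( T / ( F] ptr=5 lookahead=) remaining=[) ) + id $]
Step 9: reduce T->F. Stack=[( T / ( T] ptr=5 lookahead=) remaining=[) ) + id $]
Step 10: reduce E->T. Stack=[( T / ( E] ptr=5 lookahead=) remaining=[) ) + id $]
Step 11: shift ). Stack=[( T / ( E )] ptr=6 lookahead=) remaining=[) + id $]
Step 12: reduce F->( E ). Stack=[( T / F] ptr=6 lookahead=) remaining=[) + id $]
Step 13: reduce T->T / F. Stack=[( T] ptr=6 lookahead=) remaining=[) + id $]
Step 14: reduce E->T. Stack=[( E] ptr=6 lookahead=) remaining=[) + id $]
Step 15: shift ). Stack=[( E )] ptr=7 lookahead=+ remaining=[+ id $]
Step 16: reduce F->( E ). Stack=[F] ptr=7 lookahead=+ remaining=[+ id $]
Step 17: reduce T->F. Stack=[T] ptr=7 lookahead=+ remaining=[+ id $]
Step 18: reduce E->T. Stack=[E] ptr=7 lookahead=+ remaining=[+ id $]
Step 19: shift +. Stack=[E +] ptr=8 lookahead=id remaining=[id $]
Step 20: shift id. Stack=[E + id] ptr=9 lookahead=$ remaining=[$]
Step 21: reduce F->id. Stack=[E + F] ptr=9 lookahead=$ remaining=[$]
Step 22: reduce T->F. Stack=[E + T] ptr=9 lookahead=$ remaining=[$]
Step 23: reduce E->E + T. Stack=[E] ptr=9 lookahead=$ remaining=[$]
Step 24: accept. Stack=[E] ptr=9 lookahead=$ remaining=[$]

Answer: 5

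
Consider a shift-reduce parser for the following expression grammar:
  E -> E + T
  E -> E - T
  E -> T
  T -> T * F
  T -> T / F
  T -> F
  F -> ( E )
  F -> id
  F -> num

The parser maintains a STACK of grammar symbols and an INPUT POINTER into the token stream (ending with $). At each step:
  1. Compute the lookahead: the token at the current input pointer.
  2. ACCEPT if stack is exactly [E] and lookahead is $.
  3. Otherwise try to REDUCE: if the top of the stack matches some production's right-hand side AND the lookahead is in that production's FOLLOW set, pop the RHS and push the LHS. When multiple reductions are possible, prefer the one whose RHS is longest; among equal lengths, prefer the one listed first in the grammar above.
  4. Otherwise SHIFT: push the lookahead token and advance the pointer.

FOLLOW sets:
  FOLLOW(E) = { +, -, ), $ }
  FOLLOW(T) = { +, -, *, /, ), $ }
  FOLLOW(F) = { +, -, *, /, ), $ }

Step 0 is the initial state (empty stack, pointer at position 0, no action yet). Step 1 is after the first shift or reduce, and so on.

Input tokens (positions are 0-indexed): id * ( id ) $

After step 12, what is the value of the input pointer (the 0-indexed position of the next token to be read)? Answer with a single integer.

Step 1: shift id. Stack=[id] ptr=1 lookahead=* remaining=[* ( id ) $]
Step 2: reduce F->id. Stack=[F] ptr=1 lookahead=* remaining=[* ( id ) $]
Step 3: reduce T->F. Stack=[T] ptr=1 lookahead=* remaining=[* ( id ) $]
Step 4: shift *. Stack=[T *] ptr=2 lookahead=( remaining=[( id ) $]
Step 5: shift (. Stack=[T * (] ptr=3 lookahead=id remaining=[id ) $]
Step 6: shift id. Stack=[T * ( id] ptr=4 lookahead=) remaining=[) $]
Step 7: reduce F->id. Stack=[T * ( F] ptr=4 lookahead=) remaining=[) $]
Step 8: reduce T->F. Stack=[T * ( T] ptr=4 lookahead=) remaining=[) $]
Step 9: reduce E->T. Stack=[T * ( E] ptr=4 lookahead=) remaining=[) $]
Step 10: shift ). Stack=[T * ( E )] ptr=5 lookahead=$ remaining=[$]
Step 11: reduce F->( E ). Stack=[T * F] ptr=5 lookahead=$ remaining=[$]
Step 12: reduce T->T * F. Stack=[T] ptr=5 lookahead=$ remaining=[$]

Answer: 5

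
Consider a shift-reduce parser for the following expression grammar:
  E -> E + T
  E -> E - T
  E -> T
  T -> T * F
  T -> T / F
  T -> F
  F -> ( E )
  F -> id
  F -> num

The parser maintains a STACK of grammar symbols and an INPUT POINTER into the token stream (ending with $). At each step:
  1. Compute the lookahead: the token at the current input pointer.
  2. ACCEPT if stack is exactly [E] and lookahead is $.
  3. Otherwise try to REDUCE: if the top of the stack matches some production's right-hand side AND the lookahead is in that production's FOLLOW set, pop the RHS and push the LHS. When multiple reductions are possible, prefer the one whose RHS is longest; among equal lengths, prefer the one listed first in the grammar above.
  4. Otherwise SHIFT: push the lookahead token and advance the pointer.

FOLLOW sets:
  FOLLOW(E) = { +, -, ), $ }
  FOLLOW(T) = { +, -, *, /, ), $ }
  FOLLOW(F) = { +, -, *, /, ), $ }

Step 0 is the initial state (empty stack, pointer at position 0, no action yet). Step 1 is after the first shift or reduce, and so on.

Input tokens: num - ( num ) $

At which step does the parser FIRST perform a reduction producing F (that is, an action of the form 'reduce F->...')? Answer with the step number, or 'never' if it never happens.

Step 1: shift num. Stack=[num] ptr=1 lookahead=- remaining=[- ( num ) $]
Step 2: reduce F->num. Stack=[F] ptr=1 lookahead=- remaining=[- ( num ) $]

Answer: 2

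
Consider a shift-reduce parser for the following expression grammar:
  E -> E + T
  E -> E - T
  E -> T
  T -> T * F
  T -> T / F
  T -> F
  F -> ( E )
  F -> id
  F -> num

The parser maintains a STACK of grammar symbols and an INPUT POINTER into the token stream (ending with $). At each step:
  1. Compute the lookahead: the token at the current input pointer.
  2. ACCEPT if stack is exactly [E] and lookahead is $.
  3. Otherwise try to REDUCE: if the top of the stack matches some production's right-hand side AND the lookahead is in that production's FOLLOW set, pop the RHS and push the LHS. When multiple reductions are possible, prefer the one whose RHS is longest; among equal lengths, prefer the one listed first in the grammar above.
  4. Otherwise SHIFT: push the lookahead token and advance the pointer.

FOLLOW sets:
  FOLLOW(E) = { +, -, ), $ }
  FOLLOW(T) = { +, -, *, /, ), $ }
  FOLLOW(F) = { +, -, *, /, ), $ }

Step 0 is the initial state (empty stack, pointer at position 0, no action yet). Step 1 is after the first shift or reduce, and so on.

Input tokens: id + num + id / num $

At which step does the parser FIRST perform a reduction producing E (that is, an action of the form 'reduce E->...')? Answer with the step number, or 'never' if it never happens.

Step 1: shift id. Stack=[id] ptr=1 lookahead=+ remaining=[+ num + id / num $]
Step 2: reduce F->id. Stack=[F] ptr=1 lookahead=+ remaining=[+ num + id / num $]
Step 3: reduce T->F. Stack=[T] ptr=1 lookahead=+ remaining=[+ num + id / num $]
Step 4: reduce E->T. Stack=[E] ptr=1 lookahead=+ remaining=[+ num + id / num $]

Answer: 4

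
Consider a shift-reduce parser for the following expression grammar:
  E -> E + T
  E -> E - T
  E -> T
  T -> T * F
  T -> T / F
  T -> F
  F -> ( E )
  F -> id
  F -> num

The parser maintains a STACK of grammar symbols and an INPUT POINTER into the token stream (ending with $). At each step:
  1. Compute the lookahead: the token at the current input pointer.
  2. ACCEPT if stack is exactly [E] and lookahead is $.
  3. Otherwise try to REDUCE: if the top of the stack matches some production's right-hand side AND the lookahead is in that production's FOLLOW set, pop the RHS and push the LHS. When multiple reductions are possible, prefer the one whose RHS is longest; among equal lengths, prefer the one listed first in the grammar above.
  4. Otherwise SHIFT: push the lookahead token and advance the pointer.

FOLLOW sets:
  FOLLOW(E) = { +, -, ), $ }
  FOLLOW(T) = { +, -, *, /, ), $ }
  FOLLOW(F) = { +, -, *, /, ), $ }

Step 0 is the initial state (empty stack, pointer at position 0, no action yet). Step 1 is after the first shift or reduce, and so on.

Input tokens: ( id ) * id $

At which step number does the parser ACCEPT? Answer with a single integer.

Answer: 14

Derivation:
Step 1: shift (. Stack=[(] ptr=1 lookahead=id remaining=[id ) * id $]
Step 2: shift id. Stack=[( id] ptr=2 lookahead=) remaining=[) * id $]
Step 3: reduce F->id. Stack=[( F] ptr=2 lookahead=) remaining=[) * id $]
Step 4: reduce T->F. Stack=[( T] ptr=2 lookahead=) remaining=[) * id $]
Step 5: reduce E->T. Stack=[( E] ptr=2 lookahead=) remaining=[) * id $]
Step 6: shift ). Stack=[( E )] ptr=3 lookahead=* remaining=[* id $]
Step 7: reduce F->( E ). Stack=[F] ptr=3 lookahead=* remaining=[* id $]
Step 8: reduce T->F. Stack=[T] ptr=3 lookahead=* remaining=[* id $]
Step 9: shift *. Stack=[T *] ptr=4 lookahead=id remaining=[id $]
Step 10: shift id. Stack=[T * id] ptr=5 lookahead=$ remaining=[$]
Step 11: reduce F->id. Stack=[T * F] ptr=5 lookahead=$ remaining=[$]
Step 12: reduce T->T * F. Stack=[T] ptr=5 lookahead=$ remaining=[$]
Step 13: reduce E->T. Stack=[E] ptr=5 lookahead=$ remaining=[$]
Step 14: accept. Stack=[E] ptr=5 lookahead=$ remaining=[$]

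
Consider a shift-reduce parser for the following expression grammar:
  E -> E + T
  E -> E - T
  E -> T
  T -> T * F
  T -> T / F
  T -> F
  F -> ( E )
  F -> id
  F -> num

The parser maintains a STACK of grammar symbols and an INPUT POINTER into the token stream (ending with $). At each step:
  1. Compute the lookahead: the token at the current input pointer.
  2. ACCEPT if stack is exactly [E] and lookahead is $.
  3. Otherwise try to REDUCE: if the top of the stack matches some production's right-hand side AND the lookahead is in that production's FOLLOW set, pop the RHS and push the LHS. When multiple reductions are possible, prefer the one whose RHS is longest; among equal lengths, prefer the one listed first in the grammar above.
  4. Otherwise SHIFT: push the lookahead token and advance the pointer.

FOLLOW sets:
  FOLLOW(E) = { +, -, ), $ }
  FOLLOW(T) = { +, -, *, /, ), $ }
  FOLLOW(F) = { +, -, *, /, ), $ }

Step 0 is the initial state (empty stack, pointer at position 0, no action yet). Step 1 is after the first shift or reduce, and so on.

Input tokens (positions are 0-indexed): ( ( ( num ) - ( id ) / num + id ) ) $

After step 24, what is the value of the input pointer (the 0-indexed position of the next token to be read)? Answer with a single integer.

Answer: 11

Derivation:
Step 1: shift (. Stack=[(] ptr=1 lookahead=( remaining=[( ( num ) - ( id ) / num + id ) ) $]
Step 2: shift (. Stack=[( (] ptr=2 lookahead=( remaining=[( num ) - ( id ) / num + id ) ) $]
Step 3: shift (. Stack=[( ( (] ptr=3 lookahead=num remaining=[num ) - ( id ) / num + id ) ) $]
Step 4: shift num. Stack=[( ( ( num] ptr=4 lookahead=) remaining=[) - ( id ) / num + id ) ) $]
Step 5: reduce F->num. Stack=[( ( ( F] ptr=4 lookahead=) remaining=[) - ( id ) / num + id ) ) $]
Step 6: reduce T->F. Stack=[( ( ( T] ptr=4 lookahead=) remaining=[) - ( id ) / num + id ) ) $]
Step 7: reduce E->T. Stack=[( ( ( E] ptr=4 lookahead=) remaining=[) - ( id ) / num + id ) ) $]
Step 8: shift ). Stack=[( ( ( E )] ptr=5 lookahead=- remaining=[- ( id ) / num + id ) ) $]
Step 9: reduce F->( E ). Stack=[( ( F] ptr=5 lookahead=- remaining=[- ( id ) / num + id ) ) $]
Step 10: reduce T->F. Stack=[( ( T] ptr=5 lookahead=- remaining=[- ( id ) / num + id ) ) $]
Step 11: reduce E->T. Stack=[( ( E] ptr=5 lookahead=- remaining=[- ( id ) / num + id ) ) $]
Step 12: shift -. Stack=[( ( E -] ptr=6 lookahead=( remaining=[( id ) / num + id ) ) $]
Step 13: shift (. Stack=[( ( E - (] ptr=7 lookahead=id remaining=[id ) / num + id ) ) $]
Step 14: shift id. Stack=[( ( E - ( id] ptr=8 lookahead=) remaining=[) / num + id ) ) $]
Step 15: reduce F->id. Stack=[( ( E - ( F] ptr=8 lookahead=) remaining=[) / num + id ) ) $]
Step 16: reduce T->F. Stack=[( ( E - ( T] ptr=8 lookahead=) remaining=[) / num + id ) ) $]
Step 17: reduce E->T. Stack=[( ( E - ( E] ptr=8 lookahead=) remaining=[) / num + id ) ) $]
Step 18: shift ). Stack=[( ( E - ( E )] ptr=9 lookahead=/ remaining=[/ num + id ) ) $]
Step 19: reduce F->( E ). Stack=[( ( E - F] ptr=9 lookahead=/ remaining=[/ num + id ) ) $]
Step 20: reduce T->F. Stack=[( ( E - T] ptr=9 lookahead=/ remaining=[/ num + id ) ) $]
Step 21: shift /. Stack=[( ( E - T /] ptr=10 lookahead=num remaining=[num + id ) ) $]
Step 22: shift num. Stack=[( ( E - T / num] ptr=11 lookahead=+ remaining=[+ id ) ) $]
Step 23: reduce F->num. Stack=[( ( E - T / F] ptr=11 lookahead=+ remaining=[+ id ) ) $]
Step 24: reduce T->T / F. Stack=[( ( E - T] ptr=11 lookahead=+ remaining=[+ id ) ) $]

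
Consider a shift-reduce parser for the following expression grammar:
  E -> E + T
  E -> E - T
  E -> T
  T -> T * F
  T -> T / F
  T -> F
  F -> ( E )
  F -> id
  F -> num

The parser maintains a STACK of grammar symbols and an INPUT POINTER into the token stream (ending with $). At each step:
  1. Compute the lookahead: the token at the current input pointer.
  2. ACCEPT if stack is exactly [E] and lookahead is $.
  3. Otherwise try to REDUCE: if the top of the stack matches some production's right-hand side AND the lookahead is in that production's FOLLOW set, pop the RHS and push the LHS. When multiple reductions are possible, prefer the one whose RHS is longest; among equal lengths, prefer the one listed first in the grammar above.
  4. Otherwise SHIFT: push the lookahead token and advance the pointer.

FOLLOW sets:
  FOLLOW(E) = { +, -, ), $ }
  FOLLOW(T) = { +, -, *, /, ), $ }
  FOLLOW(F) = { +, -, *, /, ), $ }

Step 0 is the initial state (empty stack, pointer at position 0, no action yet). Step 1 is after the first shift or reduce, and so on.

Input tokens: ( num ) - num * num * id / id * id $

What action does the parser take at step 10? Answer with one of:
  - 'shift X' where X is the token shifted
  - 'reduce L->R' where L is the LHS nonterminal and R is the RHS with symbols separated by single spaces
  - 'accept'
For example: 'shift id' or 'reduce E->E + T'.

Answer: shift -

Derivation:
Step 1: shift (. Stack=[(] ptr=1 lookahead=num remaining=[num ) - num * num * id / id * id $]
Step 2: shift num. Stack=[( num] ptr=2 lookahead=) remaining=[) - num * num * id / id * id $]
Step 3: reduce F->num. Stack=[( F] ptr=2 lookahead=) remaining=[) - num * num * id / id * id $]
Step 4: reduce T->F. Stack=[( T] ptr=2 lookahead=) remaining=[) - num * num * id / id * id $]
Step 5: reduce E->T. Stack=[( E] ptr=2 lookahead=) remaining=[) - num * num * id / id * id $]
Step 6: shift ). Stack=[( E )] ptr=3 lookahead=- remaining=[- num * num * id / id * id $]
Step 7: reduce F->( E ). Stack=[F] ptr=3 lookahead=- remaining=[- num * num * id / id * id $]
Step 8: reduce T->F. Stack=[T] ptr=3 lookahead=- remaining=[- num * num * id / id * id $]
Step 9: reduce E->T. Stack=[E] ptr=3 lookahead=- remaining=[- num * num * id / id * id $]
Step 10: shift -. Stack=[E -] ptr=4 lookahead=num remaining=[num * num * id / id * id $]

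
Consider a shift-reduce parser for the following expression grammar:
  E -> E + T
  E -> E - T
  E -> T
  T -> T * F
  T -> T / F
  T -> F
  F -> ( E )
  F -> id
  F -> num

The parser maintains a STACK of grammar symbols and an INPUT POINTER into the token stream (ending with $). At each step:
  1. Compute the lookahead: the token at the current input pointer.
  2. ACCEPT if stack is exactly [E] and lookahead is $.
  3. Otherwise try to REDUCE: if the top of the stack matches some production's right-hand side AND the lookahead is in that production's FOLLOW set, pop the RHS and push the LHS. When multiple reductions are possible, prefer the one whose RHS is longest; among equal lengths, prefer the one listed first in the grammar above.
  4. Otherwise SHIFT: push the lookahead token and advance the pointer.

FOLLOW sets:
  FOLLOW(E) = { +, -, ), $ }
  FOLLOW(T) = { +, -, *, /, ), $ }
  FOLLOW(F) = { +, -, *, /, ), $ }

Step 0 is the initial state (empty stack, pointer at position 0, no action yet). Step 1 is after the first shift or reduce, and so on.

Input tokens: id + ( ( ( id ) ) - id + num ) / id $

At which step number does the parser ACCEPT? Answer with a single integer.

Answer: 39

Derivation:
Step 1: shift id. Stack=[id] ptr=1 lookahead=+ remaining=[+ ( ( ( id ) ) - id + num ) / id $]
Step 2: reduce F->id. Stack=[F] ptr=1 lookahead=+ remaining=[+ ( ( ( id ) ) - id + num ) / id $]
Step 3: reduce T->F. Stack=[T] ptr=1 lookahead=+ remaining=[+ ( ( ( id ) ) - id + num ) / id $]
Step 4: reduce E->T. Stack=[E] ptr=1 lookahead=+ remaining=[+ ( ( ( id ) ) - id + num ) / id $]
Step 5: shift +. Stack=[E +] ptr=2 lookahead=( remaining=[( ( ( id ) ) - id + num ) / id $]
Step 6: shift (. Stack=[E + (] ptr=3 lookahead=( remaining=[( ( id ) ) - id + num ) / id $]
Step 7: shift (. Stack=[E + ( (] ptr=4 lookahead=( remaining=[( id ) ) - id + num ) / id $]
Step 8: shift (. Stack=[E + ( ( (] ptr=5 lookahead=id remaining=[id ) ) - id + num ) / id $]
Step 9: shift id. Stack=[E + ( ( ( id] ptr=6 lookahead=) remaining=[) ) - id + num ) / id $]
Step 10: reduce F->id. Stack=[E + ( ( ( F] ptr=6 lookahead=) remaining=[) ) - id + num ) / id $]
Step 11: reduce T->F. Stack=[E + ( ( ( T] ptr=6 lookahead=) remaining=[) ) - id + num ) / id $]
Step 12: reduce E->T. Stack=[E + ( ( ( E] ptr=6 lookahead=) remaining=[) ) - id + num ) / id $]
Step 13: shift ). Stack=[E + ( ( ( E )] ptr=7 lookahead=) remaining=[) - id + num ) / id $]
Step 14: reduce F->( E ). Stack=[E + ( ( F] ptr=7 lookahead=) remaining=[) - id + num ) / id $]
Step 15: reduce T->F. Stack=[E + ( ( T] ptr=7 lookahead=) remaining=[) - id + num ) / id $]
Step 16: reduce E->T. Stack=[E + ( ( E] ptr=7 lookahead=) remaining=[) - id + num ) / id $]
Step 17: shift ). Stack=[E + ( ( E )] ptr=8 lookahead=- remaining=[- id + num ) / id $]
Step 18: reduce F->( E ). Stack=[E + ( F] ptr=8 lookahead=- remaining=[- id + num ) / id $]
Step 19: reduce T->F. Stack=[E + ( T] ptr=8 lookahead=- remaining=[- id + num ) / id $]
Step 20: reduce E->T. Stack=[E + ( E] ptr=8 lookahead=- remaining=[- id + num ) / id $]
Step 21: shift -. Stack=[E + ( E -] ptr=9 lookahead=id remaining=[id + num ) / id $]
Step 22: shift id. Stack=[E + ( E - id] ptr=10 lookahead=+ remaining=[+ num ) / id $]
Step 23: reduce F->id. Stack=[E + ( E - F] ptr=10 lookahead=+ remaining=[+ num ) / id $]
Step 24: reduce T->F. Stack=[E + ( E - T] ptr=10 lookahead=+ remaining=[+ num ) / id $]
Step 25: reduce E->E - T. Stack=[E + ( E] ptr=10 lookahead=+ remaining=[+ num ) / id $]
Step 26: shift +. Stack=[E + ( E +] ptr=11 lookahead=num remaining=[num ) / id $]
Step 27: shift num. Stack=[E + ( E + num] ptr=12 lookahead=) remaining=[) / id $]
Step 28: reduce F->num. Stack=[E + ( E + F] ptr=12 lookahead=) remaining=[) / id $]
Step 29: reduce T->F. Stack=[E + ( E + T] ptr=12 lookahead=) remaining=[) / id $]
Step 30: reduce E->E + T. Stack=[E + ( E] ptr=12 lookahead=) remaining=[) / id $]
Step 31: shift ). Stack=[E + ( E )] ptr=13 lookahead=/ remaining=[/ id $]
Step 32: reduce F->( E ). Stack=[E + F] ptr=13 lookahead=/ remaining=[/ id $]
Step 33: reduce T->F. Stack=[E + T] ptr=13 lookahead=/ remaining=[/ id $]
Step 34: shift /. Stack=[E + T /] ptr=14 lookahead=id remaining=[id $]
Step 35: shift id. Stack=[E + T / id] ptr=15 lookahead=$ remaining=[$]
Step 36: reduce F->id. Stack=[E + T / F] ptr=15 lookahead=$ remaining=[$]
Step 37: reduce T->T / F. Stack=[E + T] ptr=15 lookahead=$ remaining=[$]
Step 38: reduce E->E + T. Stack=[E] ptr=15 lookahead=$ remaining=[$]
Step 39: accept. Stack=[E] ptr=15 lookahead=$ remaining=[$]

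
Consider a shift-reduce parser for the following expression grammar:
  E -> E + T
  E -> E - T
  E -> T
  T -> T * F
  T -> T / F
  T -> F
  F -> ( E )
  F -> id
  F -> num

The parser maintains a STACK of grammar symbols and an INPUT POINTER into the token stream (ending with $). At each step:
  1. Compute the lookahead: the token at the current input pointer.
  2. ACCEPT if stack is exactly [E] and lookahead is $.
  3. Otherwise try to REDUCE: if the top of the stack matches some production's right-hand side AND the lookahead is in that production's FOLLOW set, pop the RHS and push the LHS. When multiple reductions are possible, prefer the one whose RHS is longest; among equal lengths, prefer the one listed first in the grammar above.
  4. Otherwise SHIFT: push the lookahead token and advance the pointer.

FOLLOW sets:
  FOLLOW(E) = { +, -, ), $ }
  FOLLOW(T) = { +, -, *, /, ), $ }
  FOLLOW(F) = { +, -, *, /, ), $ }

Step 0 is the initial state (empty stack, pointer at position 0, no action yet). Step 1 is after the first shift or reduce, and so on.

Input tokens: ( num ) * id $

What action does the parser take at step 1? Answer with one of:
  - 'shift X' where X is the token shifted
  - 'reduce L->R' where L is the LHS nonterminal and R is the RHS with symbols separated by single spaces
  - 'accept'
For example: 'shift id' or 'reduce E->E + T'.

Answer: shift (

Derivation:
Step 1: shift (. Stack=[(] ptr=1 lookahead=num remaining=[num ) * id $]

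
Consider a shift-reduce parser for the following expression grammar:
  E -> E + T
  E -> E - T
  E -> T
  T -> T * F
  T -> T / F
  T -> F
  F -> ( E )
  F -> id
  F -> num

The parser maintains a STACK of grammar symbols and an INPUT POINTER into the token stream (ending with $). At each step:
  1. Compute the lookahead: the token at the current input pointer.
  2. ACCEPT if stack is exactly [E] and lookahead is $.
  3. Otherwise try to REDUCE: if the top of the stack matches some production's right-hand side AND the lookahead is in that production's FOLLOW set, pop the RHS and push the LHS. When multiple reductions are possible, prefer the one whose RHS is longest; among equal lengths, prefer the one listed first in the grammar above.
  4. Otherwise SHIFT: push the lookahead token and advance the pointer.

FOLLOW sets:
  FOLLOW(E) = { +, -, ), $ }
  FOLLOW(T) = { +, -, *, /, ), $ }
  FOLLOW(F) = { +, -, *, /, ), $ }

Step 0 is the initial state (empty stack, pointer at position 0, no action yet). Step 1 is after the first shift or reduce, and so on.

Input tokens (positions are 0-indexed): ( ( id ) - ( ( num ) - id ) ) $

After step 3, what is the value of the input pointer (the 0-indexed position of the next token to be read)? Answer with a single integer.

Step 1: shift (. Stack=[(] ptr=1 lookahead=( remaining=[( id ) - ( ( num ) - id ) ) $]
Step 2: shift (. Stack=[( (] ptr=2 lookahead=id remaining=[id ) - ( ( num ) - id ) ) $]
Step 3: shift id. Stack=[( ( id] ptr=3 lookahead=) remaining=[) - ( ( num ) - id ) ) $]

Answer: 3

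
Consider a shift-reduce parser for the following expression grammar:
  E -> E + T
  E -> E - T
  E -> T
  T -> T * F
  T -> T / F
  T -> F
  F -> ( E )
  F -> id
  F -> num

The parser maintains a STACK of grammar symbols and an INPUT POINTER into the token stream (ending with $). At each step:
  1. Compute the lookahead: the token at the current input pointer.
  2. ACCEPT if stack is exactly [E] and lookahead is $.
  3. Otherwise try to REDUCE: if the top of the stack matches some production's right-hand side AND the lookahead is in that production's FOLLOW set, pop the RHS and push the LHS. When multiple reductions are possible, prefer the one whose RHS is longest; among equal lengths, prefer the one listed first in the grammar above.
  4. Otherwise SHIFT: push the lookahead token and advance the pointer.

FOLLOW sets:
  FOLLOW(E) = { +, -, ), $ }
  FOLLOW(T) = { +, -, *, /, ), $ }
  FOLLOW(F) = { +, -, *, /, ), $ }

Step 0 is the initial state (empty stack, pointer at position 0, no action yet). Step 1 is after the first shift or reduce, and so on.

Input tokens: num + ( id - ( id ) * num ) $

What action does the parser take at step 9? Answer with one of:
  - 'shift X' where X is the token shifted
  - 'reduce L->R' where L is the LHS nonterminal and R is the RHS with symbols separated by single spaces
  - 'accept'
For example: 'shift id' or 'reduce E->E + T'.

Answer: reduce T->F

Derivation:
Step 1: shift num. Stack=[num] ptr=1 lookahead=+ remaining=[+ ( id - ( id ) * num ) $]
Step 2: reduce F->num. Stack=[F] ptr=1 lookahead=+ remaining=[+ ( id - ( id ) * num ) $]
Step 3: reduce T->F. Stack=[T] ptr=1 lookahead=+ remaining=[+ ( id - ( id ) * num ) $]
Step 4: reduce E->T. Stack=[E] ptr=1 lookahead=+ remaining=[+ ( id - ( id ) * num ) $]
Step 5: shift +. Stack=[E +] ptr=2 lookahead=( remaining=[( id - ( id ) * num ) $]
Step 6: shift (. Stack=[E + (] ptr=3 lookahead=id remaining=[id - ( id ) * num ) $]
Step 7: shift id. Stack=[E + ( id] ptr=4 lookahead=- remaining=[- ( id ) * num ) $]
Step 8: reduce F->id. Stack=[E + ( F] ptr=4 lookahead=- remaining=[- ( id ) * num ) $]
Step 9: reduce T->F. Stack=[E + ( T] ptr=4 lookahead=- remaining=[- ( id ) * num ) $]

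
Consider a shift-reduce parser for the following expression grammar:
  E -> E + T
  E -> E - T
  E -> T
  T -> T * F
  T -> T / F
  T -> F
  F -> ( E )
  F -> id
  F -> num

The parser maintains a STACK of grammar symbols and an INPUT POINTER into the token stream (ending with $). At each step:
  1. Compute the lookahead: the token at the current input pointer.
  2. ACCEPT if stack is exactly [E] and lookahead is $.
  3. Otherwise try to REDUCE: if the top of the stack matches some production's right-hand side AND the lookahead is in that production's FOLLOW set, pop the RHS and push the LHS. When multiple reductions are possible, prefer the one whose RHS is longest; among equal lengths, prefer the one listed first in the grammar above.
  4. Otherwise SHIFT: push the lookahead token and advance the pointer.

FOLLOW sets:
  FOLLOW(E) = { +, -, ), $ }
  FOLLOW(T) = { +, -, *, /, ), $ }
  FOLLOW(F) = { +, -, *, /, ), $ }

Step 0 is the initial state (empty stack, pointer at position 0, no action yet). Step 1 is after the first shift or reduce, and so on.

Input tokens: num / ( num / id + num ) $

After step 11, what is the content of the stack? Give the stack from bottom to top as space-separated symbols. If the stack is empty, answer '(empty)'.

Step 1: shift num. Stack=[num] ptr=1 lookahead=/ remaining=[/ ( num / id + num ) $]
Step 2: reduce F->num. Stack=[F] ptr=1 lookahead=/ remaining=[/ ( num / id + num ) $]
Step 3: reduce T->F. Stack=[T] ptr=1 lookahead=/ remaining=[/ ( num / id + num ) $]
Step 4: shift /. Stack=[T /] ptr=2 lookahead=( remaining=[( num / id + num ) $]
Step 5: shift (. Stack=[T / (] ptr=3 lookahead=num remaining=[num / id + num ) $]
Step 6: shift num. Stack=[T / ( num] ptr=4 lookahead=/ remaining=[/ id + num ) $]
Step 7: reduce F->num. Stack=[T / ( F] ptr=4 lookahead=/ remaining=[/ id + num ) $]
Step 8: reduce T->F. Stack=[T / ( T] ptr=4 lookahead=/ remaining=[/ id + num ) $]
Step 9: shift /. Stack=[T / ( T /] ptr=5 lookahead=id remaining=[id + num ) $]
Step 10: shift id. Stack=[T / ( T / id] ptr=6 lookahead=+ remaining=[+ num ) $]
Step 11: reduce F->id. Stack=[T / ( T / F] ptr=6 lookahead=+ remaining=[+ num ) $]

Answer: T / ( T / F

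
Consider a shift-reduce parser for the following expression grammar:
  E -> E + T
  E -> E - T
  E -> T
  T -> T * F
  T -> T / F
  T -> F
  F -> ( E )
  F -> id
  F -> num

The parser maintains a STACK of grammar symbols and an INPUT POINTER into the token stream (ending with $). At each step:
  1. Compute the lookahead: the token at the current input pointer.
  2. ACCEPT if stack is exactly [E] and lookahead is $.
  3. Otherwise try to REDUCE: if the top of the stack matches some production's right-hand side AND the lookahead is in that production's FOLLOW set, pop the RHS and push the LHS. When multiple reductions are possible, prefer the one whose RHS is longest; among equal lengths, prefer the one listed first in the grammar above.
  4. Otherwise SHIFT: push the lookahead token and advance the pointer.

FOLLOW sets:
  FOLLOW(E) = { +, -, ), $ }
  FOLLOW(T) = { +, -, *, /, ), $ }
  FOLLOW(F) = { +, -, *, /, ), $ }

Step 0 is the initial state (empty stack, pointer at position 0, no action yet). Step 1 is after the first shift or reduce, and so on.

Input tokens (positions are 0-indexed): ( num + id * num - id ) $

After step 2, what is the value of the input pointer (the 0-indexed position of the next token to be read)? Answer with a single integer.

Answer: 2

Derivation:
Step 1: shift (. Stack=[(] ptr=1 lookahead=num remaining=[num + id * num - id ) $]
Step 2: shift num. Stack=[( num] ptr=2 lookahead=+ remaining=[+ id * num - id ) $]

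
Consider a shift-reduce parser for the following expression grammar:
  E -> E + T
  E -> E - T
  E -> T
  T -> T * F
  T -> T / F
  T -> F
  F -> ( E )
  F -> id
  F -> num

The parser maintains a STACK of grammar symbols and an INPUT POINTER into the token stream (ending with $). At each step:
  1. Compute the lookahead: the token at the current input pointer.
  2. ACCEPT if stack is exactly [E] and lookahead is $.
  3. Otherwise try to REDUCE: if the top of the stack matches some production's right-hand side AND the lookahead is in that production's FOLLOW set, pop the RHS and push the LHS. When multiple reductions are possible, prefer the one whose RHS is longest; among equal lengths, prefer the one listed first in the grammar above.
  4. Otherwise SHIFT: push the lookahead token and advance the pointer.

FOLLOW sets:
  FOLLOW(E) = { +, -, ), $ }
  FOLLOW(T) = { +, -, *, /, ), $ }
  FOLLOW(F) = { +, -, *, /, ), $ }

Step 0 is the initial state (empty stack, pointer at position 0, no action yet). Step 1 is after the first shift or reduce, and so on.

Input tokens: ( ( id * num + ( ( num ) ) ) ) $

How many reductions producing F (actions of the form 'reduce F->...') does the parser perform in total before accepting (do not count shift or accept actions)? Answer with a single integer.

Step 1: shift (. Stack=[(] ptr=1 lookahead=( remaining=[( id * num + ( ( num ) ) ) ) $]
Step 2: shift (. Stack=[( (] ptr=2 lookahead=id remaining=[id * num + ( ( num ) ) ) ) $]
Step 3: shift id. Stack=[( ( id] ptr=3 lookahead=* remaining=[* num + ( ( num ) ) ) ) $]
Step 4: reduce F->id. Stack=[( ( F] ptr=3 lookahead=* remaining=[* num + ( ( num ) ) ) ) $]
Step 5: reduce T->F. Stack=[( ( T] ptr=3 lookahead=* remaining=[* num + ( ( num ) ) ) ) $]
Step 6: shift *. Stack=[( ( T *] ptr=4 lookahead=num remaining=[num + ( ( num ) ) ) ) $]
Step 7: shift num. Stack=[( ( T * num] ptr=5 lookahead=+ remaining=[+ ( ( num ) ) ) ) $]
Step 8: reduce F->num. Stack=[( ( T * F] ptr=5 lookahead=+ remaining=[+ ( ( num ) ) ) ) $]
Step 9: reduce T->T * F. Stack=[( ( T] ptr=5 lookahead=+ remaining=[+ ( ( num ) ) ) ) $]
Step 10: reduce E->T. Stack=[( ( E] ptr=5 lookahead=+ remaining=[+ ( ( num ) ) ) ) $]
Step 11: shift +. Stack=[( ( E +] ptr=6 lookahead=( remaining=[( ( num ) ) ) ) $]
Step 12: shift (. Stack=[( ( E + (] ptr=7 lookahead=( remaining=[( num ) ) ) ) $]
Step 13: shift (. Stack=[( ( E + ( (] ptr=8 lookahead=num remaining=[num ) ) ) ) $]
Step 14: shift num. Stack=[( ( E + ( ( num] ptr=9 lookahead=) remaining=[) ) ) ) $]
Step 15: reduce F->num. Stack=[( ( E + ( ( F] ptr=9 lookahead=) remaining=[) ) ) ) $]
Step 16: reduce T->F. Stack=[( ( E + ( ( T] ptr=9 lookahead=) remaining=[) ) ) ) $]
Step 17: reduce E->T. Stack=[( ( E + ( ( E] ptr=9 lookahead=) remaining=[) ) ) ) $]
Step 18: shift ). Stack=[( ( E + ( ( E )] ptr=10 lookahead=) remaining=[) ) ) $]
Step 19: reduce F->( E ). Stack=[( ( E + ( F] ptr=10 lookahead=) remaining=[) ) ) $]
Step 20: reduce T->F. Stack=[( ( E + ( T] ptr=10 lookahead=) remaining=[) ) ) $]
Step 21: reduce E->T. Stack=[( ( E + ( E] ptr=10 lookahead=) remaining=[) ) ) $]
Step 22: shift ). Stack=[( ( E + ( E )] ptr=11 lookahead=) remaining=[) ) $]
Step 23: reduce F->( E ). Stack=[( ( E + F] ptr=11 lookahead=) remaining=[) ) $]
Step 24: reduce T->F. Stack=[( ( E + T] ptr=11 lookahead=) remaining=[) ) $]
Step 25: reduce E->E + T. Stack=[( ( E] ptr=11 lookahead=) remaining=[) ) $]
Step 26: shift ). Stack=[( ( E )] ptr=12 lookahead=) remaining=[) $]
Step 27: reduce F->( E ). Stack=[( F] ptr=12 lookahead=) remaining=[) $]
Step 28: reduce T->F. Stack=[( T] ptr=12 lookahead=) remaining=[) $]
Step 29: reduce E->T. Stack=[( E] ptr=12 lookahead=) remaining=[) $]
Step 30: shift ). Stack=[( E )] ptr=13 lookahead=$ remaining=[$]
Step 31: reduce F->( E ). Stack=[F] ptr=13 lookahead=$ remaining=[$]
Step 32: reduce T->F. Stack=[T] ptr=13 lookahead=$ remaining=[$]
Step 33: reduce E->T. Stack=[E] ptr=13 lookahead=$ remaining=[$]
Step 34: accept. Stack=[E] ptr=13 lookahead=$ remaining=[$]

Answer: 7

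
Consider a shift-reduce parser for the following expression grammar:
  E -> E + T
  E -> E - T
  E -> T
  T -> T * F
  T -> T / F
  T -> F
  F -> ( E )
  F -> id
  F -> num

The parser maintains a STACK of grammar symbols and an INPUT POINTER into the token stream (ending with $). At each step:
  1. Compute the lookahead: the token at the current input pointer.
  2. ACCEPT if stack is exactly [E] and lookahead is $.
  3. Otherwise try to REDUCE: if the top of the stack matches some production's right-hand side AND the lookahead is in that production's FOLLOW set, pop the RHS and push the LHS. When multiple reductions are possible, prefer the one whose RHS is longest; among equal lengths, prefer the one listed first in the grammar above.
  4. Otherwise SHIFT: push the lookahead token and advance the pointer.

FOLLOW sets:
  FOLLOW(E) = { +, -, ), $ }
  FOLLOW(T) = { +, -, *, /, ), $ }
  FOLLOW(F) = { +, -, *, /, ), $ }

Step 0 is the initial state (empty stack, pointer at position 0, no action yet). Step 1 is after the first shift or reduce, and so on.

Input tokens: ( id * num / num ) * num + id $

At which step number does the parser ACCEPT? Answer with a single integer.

Answer: 27

Derivation:
Step 1: shift (. Stack=[(] ptr=1 lookahead=id remaining=[id * num / num ) * num + id $]
Step 2: shift id. Stack=[( id] ptr=2 lookahead=* remaining=[* num / num ) * num + id $]
Step 3: reduce F->id. Stack=[( F] ptr=2 lookahead=* remaining=[* num / num ) * num + id $]
Step 4: reduce T->F. Stack=[( T] ptr=2 lookahead=* remaining=[* num / num ) * num + id $]
Step 5: shift *. Stack=[( T *] ptr=3 lookahead=num remaining=[num / num ) * num + id $]
Step 6: shift num. Stack=[( T * num] ptr=4 lookahead=/ remaining=[/ num ) * num + id $]
Step 7: reduce F->num. Stack=[( T * F] ptr=4 lookahead=/ remaining=[/ num ) * num + id $]
Step 8: reduce T->T * F. Stack=[( T] ptr=4 lookahead=/ remaining=[/ num ) * num + id $]
Step 9: shift /. Stack=[( T /] ptr=5 lookahead=num remaining=[num ) * num + id $]
Step 10: shift num. Stack=[( T / num] ptr=6 lookahead=) remaining=[) * num + id $]
Step 11: reduce F->num. Stack=[( T / F] ptr=6 lookahead=) remaining=[) * num + id $]
Step 12: reduce T->T / F. Stack=[( T] ptr=6 lookahead=) remaining=[) * num + id $]
Step 13: reduce E->T. Stack=[( E] ptr=6 lookahead=) remaining=[) * num + id $]
Step 14: shift ). Stack=[( E )] ptr=7 lookahead=* remaining=[* num + id $]
Step 15: reduce F->( E ). Stack=[F] ptr=7 lookahead=* remaining=[* num + id $]
Step 16: reduce T->F. Stack=[T] ptr=7 lookahead=* remaining=[* num + id $]
Step 17: shift *. Stack=[T *] ptr=8 lookahead=num remaining=[num + id $]
Step 18: shift num. Stack=[T * num] ptr=9 lookahead=+ remaining=[+ id $]
Step 19: reduce F->num. Stack=[T * F] ptr=9 lookahead=+ remaining=[+ id $]
Step 20: reduce T->T * F. Stack=[T] ptr=9 lookahead=+ remaining=[+ id $]
Step 21: reduce E->T. Stack=[E] ptr=9 lookahead=+ remaining=[+ id $]
Step 22: shift +. Stack=[E +] ptr=10 lookahead=id remaining=[id $]
Step 23: shift id. Stack=[E + id] ptr=11 lookahead=$ remaining=[$]
Step 24: reduce F->id. Stack=[E + F] ptr=11 lookahead=$ remaining=[$]
Step 25: reduce T->F. Stack=[E + T] ptr=11 lookahead=$ remaining=[$]
Step 26: reduce E->E + T. Stack=[E] ptr=11 lookahead=$ remaining=[$]
Step 27: accept. Stack=[E] ptr=11 lookahead=$ remaining=[$]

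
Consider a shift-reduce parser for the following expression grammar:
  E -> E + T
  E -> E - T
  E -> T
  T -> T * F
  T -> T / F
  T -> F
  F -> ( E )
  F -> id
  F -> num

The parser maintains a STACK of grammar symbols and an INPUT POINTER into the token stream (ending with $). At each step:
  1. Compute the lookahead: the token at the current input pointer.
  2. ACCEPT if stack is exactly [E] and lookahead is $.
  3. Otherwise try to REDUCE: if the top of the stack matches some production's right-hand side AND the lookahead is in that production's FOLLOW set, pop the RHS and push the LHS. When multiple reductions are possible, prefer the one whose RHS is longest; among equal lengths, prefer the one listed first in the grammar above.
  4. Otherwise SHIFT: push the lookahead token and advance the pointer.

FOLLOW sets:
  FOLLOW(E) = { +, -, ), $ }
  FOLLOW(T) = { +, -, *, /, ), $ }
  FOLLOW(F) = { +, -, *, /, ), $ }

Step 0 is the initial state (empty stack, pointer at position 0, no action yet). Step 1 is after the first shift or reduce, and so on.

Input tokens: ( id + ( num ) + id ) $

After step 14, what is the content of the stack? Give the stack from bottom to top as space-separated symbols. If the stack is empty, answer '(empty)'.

Answer: ( E + T

Derivation:
Step 1: shift (. Stack=[(] ptr=1 lookahead=id remaining=[id + ( num ) + id ) $]
Step 2: shift id. Stack=[( id] ptr=2 lookahead=+ remaining=[+ ( num ) + id ) $]
Step 3: reduce F->id. Stack=[( F] ptr=2 lookahead=+ remaining=[+ ( num ) + id ) $]
Step 4: reduce T->F. Stack=[( T] ptr=2 lookahead=+ remaining=[+ ( num ) + id ) $]
Step 5: reduce E->T. Stack=[( E] ptr=2 lookahead=+ remaining=[+ ( num ) + id ) $]
Step 6: shift +. Stack=[( E +] ptr=3 lookahead=( remaining=[( num ) + id ) $]
Step 7: shift (. Stack=[( E + (] ptr=4 lookahead=num remaining=[num ) + id ) $]
Step 8: shift num. Stack=[( E + ( num] ptr=5 lookahead=) remaining=[) + id ) $]
Step 9: reduce F->num. Stack=[( E + ( F] ptr=5 lookahead=) remaining=[) + id ) $]
Step 10: reduce T->F. Stack=[( E + ( T] ptr=5 lookahead=) remaining=[) + id ) $]
Step 11: reduce E->T. Stack=[( E + ( E] ptr=5 lookahead=) remaining=[) + id ) $]
Step 12: shift ). Stack=[( E + ( E )] ptr=6 lookahead=+ remaining=[+ id ) $]
Step 13: reduce F->( E ). Stack=[( E + F] ptr=6 lookahead=+ remaining=[+ id ) $]
Step 14: reduce T->F. Stack=[( E + T] ptr=6 lookahead=+ remaining=[+ id ) $]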